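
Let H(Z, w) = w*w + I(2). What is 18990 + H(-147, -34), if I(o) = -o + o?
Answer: 20146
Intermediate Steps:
I(o) = 0
H(Z, w) = w² (H(Z, w) = w*w + 0 = w² + 0 = w²)
18990 + H(-147, -34) = 18990 + (-34)² = 18990 + 1156 = 20146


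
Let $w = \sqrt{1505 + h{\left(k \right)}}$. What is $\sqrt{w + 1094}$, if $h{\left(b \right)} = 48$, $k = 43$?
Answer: $\sqrt{1094 + \sqrt{1553}} \approx 33.666$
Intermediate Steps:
$w = \sqrt{1553}$ ($w = \sqrt{1505 + 48} = \sqrt{1553} \approx 39.408$)
$\sqrt{w + 1094} = \sqrt{\sqrt{1553} + 1094} = \sqrt{1094 + \sqrt{1553}}$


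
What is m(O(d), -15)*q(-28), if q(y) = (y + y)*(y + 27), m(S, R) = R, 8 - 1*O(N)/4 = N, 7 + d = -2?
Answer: -840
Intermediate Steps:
d = -9 (d = -7 - 2 = -9)
O(N) = 32 - 4*N
q(y) = 2*y*(27 + y) (q(y) = (2*y)*(27 + y) = 2*y*(27 + y))
m(O(d), -15)*q(-28) = -30*(-28)*(27 - 28) = -30*(-28)*(-1) = -15*56 = -840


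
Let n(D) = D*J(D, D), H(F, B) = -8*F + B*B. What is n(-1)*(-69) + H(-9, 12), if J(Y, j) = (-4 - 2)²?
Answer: 2700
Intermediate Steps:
J(Y, j) = 36 (J(Y, j) = (-6)² = 36)
H(F, B) = B² - 8*F (H(F, B) = -8*F + B² = B² - 8*F)
n(D) = 36*D (n(D) = D*36 = 36*D)
n(-1)*(-69) + H(-9, 12) = (36*(-1))*(-69) + (12² - 8*(-9)) = -36*(-69) + (144 + 72) = 2484 + 216 = 2700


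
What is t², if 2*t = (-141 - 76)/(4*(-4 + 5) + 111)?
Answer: 47089/52900 ≈ 0.89015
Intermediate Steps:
t = -217/230 (t = ((-141 - 76)/(4*(-4 + 5) + 111))/2 = (-217/(4*1 + 111))/2 = (-217/(4 + 111))/2 = (-217/115)/2 = (-217*1/115)/2 = (½)*(-217/115) = -217/230 ≈ -0.94348)
t² = (-217/230)² = 47089/52900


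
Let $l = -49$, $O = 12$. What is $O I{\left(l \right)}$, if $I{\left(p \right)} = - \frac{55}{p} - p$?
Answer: $\frac{29472}{49} \approx 601.47$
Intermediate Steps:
$I{\left(p \right)} = - p - \frac{55}{p}$
$O I{\left(l \right)} = 12 \left(\left(-1\right) \left(-49\right) - \frac{55}{-49}\right) = 12 \left(49 - - \frac{55}{49}\right) = 12 \left(49 + \frac{55}{49}\right) = 12 \cdot \frac{2456}{49} = \frac{29472}{49}$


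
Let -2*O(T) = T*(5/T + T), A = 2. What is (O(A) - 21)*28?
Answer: -714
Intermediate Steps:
O(T) = -T*(T + 5/T)/2 (O(T) = -T*(5/T + T)/2 = -T*(T + 5/T)/2)
(O(A) - 21)*28 = ((-5/2 - 1/2*2**2) - 21)*28 = ((-5/2 - 1/2*4) - 21)*28 = ((-5/2 - 2) - 21)*28 = (-9/2 - 21)*28 = -51/2*28 = -714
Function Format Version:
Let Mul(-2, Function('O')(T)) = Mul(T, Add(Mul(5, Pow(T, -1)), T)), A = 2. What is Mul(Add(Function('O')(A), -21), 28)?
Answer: -714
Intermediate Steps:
Function('O')(T) = Mul(Rational(-1, 2), T, Add(T, Mul(5, Pow(T, -1)))) (Function('O')(T) = Mul(Rational(-1, 2), Mul(T, Add(Mul(5, Pow(T, -1)), T))) = Mul(Rational(-1, 2), Mul(T, Add(T, Mul(5, Pow(T, -1))))) = Mul(Rational(-1, 2), T, Add(T, Mul(5, Pow(T, -1)))))
Mul(Add(Function('O')(A), -21), 28) = Mul(Add(Add(Rational(-5, 2), Mul(Rational(-1, 2), Pow(2, 2))), -21), 28) = Mul(Add(Add(Rational(-5, 2), Mul(Rational(-1, 2), 4)), -21), 28) = Mul(Add(Add(Rational(-5, 2), -2), -21), 28) = Mul(Add(Rational(-9, 2), -21), 28) = Mul(Rational(-51, 2), 28) = -714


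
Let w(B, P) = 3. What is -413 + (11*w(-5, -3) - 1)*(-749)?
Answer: -24381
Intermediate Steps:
-413 + (11*w(-5, -3) - 1)*(-749) = -413 + (11*3 - 1)*(-749) = -413 + (33 - 1)*(-749) = -413 + 32*(-749) = -413 - 23968 = -24381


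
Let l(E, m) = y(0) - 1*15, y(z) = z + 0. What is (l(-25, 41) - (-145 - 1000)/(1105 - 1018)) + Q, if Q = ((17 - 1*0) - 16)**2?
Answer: -73/87 ≈ -0.83908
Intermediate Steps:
y(z) = z
l(E, m) = -15 (l(E, m) = 0 - 1*15 = 0 - 15 = -15)
Q = 1 (Q = ((17 + 0) - 16)**2 = (17 - 16)**2 = 1**2 = 1)
(l(-25, 41) - (-145 - 1000)/(1105 - 1018)) + Q = (-15 - (-145 - 1000)/(1105 - 1018)) + 1 = (-15 - (-1145)/87) + 1 = (-15 - 1*(-1145/87)) + 1 = (-15 + 1145/87) + 1 = -160/87 + 1 = -73/87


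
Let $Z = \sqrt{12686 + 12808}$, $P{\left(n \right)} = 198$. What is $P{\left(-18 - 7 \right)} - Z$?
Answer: $198 - \sqrt{25494} \approx 38.332$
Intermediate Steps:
$Z = \sqrt{25494} \approx 159.67$
$P{\left(-18 - 7 \right)} - Z = 198 - \sqrt{25494}$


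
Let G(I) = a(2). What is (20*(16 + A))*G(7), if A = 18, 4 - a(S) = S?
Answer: 1360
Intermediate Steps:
a(S) = 4 - S
G(I) = 2 (G(I) = 4 - 1*2 = 4 - 2 = 2)
(20*(16 + A))*G(7) = (20*(16 + 18))*2 = (20*34)*2 = 680*2 = 1360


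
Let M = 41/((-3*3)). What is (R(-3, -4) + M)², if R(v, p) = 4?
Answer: 25/81 ≈ 0.30864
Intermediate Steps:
M = -41/9 (M = 41/(-9) = 41*(-⅑) = -41/9 ≈ -4.5556)
(R(-3, -4) + M)² = (4 - 41/9)² = (-5/9)² = 25/81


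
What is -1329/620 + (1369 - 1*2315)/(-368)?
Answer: 12181/28520 ≈ 0.42710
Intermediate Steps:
-1329/620 + (1369 - 1*2315)/(-368) = -1329*1/620 + (1369 - 2315)*(-1/368) = -1329/620 - 946*(-1/368) = -1329/620 + 473/184 = 12181/28520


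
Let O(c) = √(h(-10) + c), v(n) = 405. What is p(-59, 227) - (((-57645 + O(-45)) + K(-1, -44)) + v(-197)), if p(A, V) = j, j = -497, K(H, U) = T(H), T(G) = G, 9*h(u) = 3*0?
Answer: 56744 - 3*I*√5 ≈ 56744.0 - 6.7082*I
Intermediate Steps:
h(u) = 0 (h(u) = (3*0)/9 = (⅑)*0 = 0)
K(H, U) = H
p(A, V) = -497
O(c) = √c (O(c) = √(0 + c) = √c)
p(-59, 227) - (((-57645 + O(-45)) + K(-1, -44)) + v(-197)) = -497 - (((-57645 + √(-45)) - 1) + 405) = -497 - (((-57645 + 3*I*√5) - 1) + 405) = -497 - ((-57646 + 3*I*√5) + 405) = -497 - (-57241 + 3*I*√5) = -497 + (57241 - 3*I*√5) = 56744 - 3*I*√5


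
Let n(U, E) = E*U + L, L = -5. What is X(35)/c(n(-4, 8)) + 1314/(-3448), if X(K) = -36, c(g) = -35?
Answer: 39069/60340 ≈ 0.64748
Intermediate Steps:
n(U, E) = -5 + E*U (n(U, E) = E*U - 5 = -5 + E*U)
X(35)/c(n(-4, 8)) + 1314/(-3448) = -36/(-35) + 1314/(-3448) = -36*(-1/35) + 1314*(-1/3448) = 36/35 - 657/1724 = 39069/60340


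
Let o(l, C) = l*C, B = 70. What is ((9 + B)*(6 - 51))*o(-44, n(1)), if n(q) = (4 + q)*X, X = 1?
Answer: 782100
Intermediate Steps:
n(q) = 4 + q (n(q) = (4 + q)*1 = 4 + q)
o(l, C) = C*l
((9 + B)*(6 - 51))*o(-44, n(1)) = ((9 + 70)*(6 - 51))*((4 + 1)*(-44)) = (79*(-45))*(5*(-44)) = -3555*(-220) = 782100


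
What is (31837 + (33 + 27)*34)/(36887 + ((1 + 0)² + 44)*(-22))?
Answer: 33877/35897 ≈ 0.94373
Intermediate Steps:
(31837 + (33 + 27)*34)/(36887 + ((1 + 0)² + 44)*(-22)) = (31837 + 60*34)/(36887 + (1² + 44)*(-22)) = (31837 + 2040)/(36887 + (1 + 44)*(-22)) = 33877/(36887 + 45*(-22)) = 33877/(36887 - 990) = 33877/35897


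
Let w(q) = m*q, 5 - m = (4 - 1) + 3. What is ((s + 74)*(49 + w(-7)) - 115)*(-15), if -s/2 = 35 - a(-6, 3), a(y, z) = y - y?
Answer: -1635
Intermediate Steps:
a(y, z) = 0
m = -1 (m = 5 - ((4 - 1) + 3) = 5 - (3 + 3) = 5 - 1*6 = 5 - 6 = -1)
s = -70 (s = -2*(35 - 1*0) = -2*(35 + 0) = -2*35 = -70)
w(q) = -q
((s + 74)*(49 + w(-7)) - 115)*(-15) = ((-70 + 74)*(49 - 1*(-7)) - 115)*(-15) = (4*(49 + 7) - 115)*(-15) = (4*56 - 115)*(-15) = (224 - 115)*(-15) = 109*(-15) = -1635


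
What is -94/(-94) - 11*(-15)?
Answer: 166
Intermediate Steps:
-94/(-94) - 11*(-15) = -94*(-1/94) + 165 = 1 + 165 = 166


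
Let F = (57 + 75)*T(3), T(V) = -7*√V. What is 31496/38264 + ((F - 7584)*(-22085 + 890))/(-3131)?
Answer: -768820868293/14975573 - 19584180*√3/3131 ≈ -62172.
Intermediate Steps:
F = -924*√3 (F = (57 + 75)*(-7*√3) = 132*(-7*√3) = -924*√3 ≈ -1600.4)
31496/38264 + ((F - 7584)*(-22085 + 890))/(-3131) = 31496/38264 + ((-924*√3 - 7584)*(-22085 + 890))/(-3131) = 31496*(1/38264) + ((-7584 - 924*√3)*(-21195))*(-1/3131) = 3937/4783 + (160742880 + 19584180*√3)*(-1/3131) = 3937/4783 + (-160742880/3131 - 19584180*√3/3131) = -768820868293/14975573 - 19584180*√3/3131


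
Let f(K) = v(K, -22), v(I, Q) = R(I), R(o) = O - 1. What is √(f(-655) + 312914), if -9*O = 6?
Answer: √2816211/3 ≈ 559.39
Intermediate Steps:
O = -⅔ (O = -⅑*6 = -⅔ ≈ -0.66667)
R(o) = -5/3 (R(o) = -⅔ - 1 = -5/3)
v(I, Q) = -5/3
f(K) = -5/3
√(f(-655) + 312914) = √(-5/3 + 312914) = √(938737/3) = √2816211/3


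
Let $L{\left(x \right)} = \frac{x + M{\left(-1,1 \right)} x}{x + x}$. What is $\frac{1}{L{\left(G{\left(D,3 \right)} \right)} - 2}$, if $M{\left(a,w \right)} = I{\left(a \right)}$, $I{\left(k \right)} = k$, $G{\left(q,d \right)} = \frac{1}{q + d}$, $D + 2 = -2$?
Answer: $- \frac{1}{2} \approx -0.5$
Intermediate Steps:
$D = -4$ ($D = -2 - 2 = -4$)
$G{\left(q,d \right)} = \frac{1}{d + q}$
$M{\left(a,w \right)} = a$
$L{\left(x \right)} = 0$ ($L{\left(x \right)} = \frac{x - x}{x + x} = \frac{0}{2 x} = 0 \frac{1}{2 x} = 0$)
$\frac{1}{L{\left(G{\left(D,3 \right)} \right)} - 2} = \frac{1}{0 - 2} = \frac{1}{-2} = - \frac{1}{2}$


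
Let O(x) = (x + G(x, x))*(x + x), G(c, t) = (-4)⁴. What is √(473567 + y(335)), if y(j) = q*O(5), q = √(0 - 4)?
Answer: √(473567 + 5220*I) ≈ 688.17 + 3.793*I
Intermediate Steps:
G(c, t) = 256
O(x) = 2*x*(256 + x) (O(x) = (x + 256)*(x + x) = (256 + x)*(2*x) = 2*x*(256 + x))
q = 2*I (q = √(-4) = 2*I ≈ 2.0*I)
y(j) = 5220*I (y(j) = (2*I)*(2*5*(256 + 5)) = (2*I)*(2*5*261) = (2*I)*2610 = 5220*I)
√(473567 + y(335)) = √(473567 + 5220*I)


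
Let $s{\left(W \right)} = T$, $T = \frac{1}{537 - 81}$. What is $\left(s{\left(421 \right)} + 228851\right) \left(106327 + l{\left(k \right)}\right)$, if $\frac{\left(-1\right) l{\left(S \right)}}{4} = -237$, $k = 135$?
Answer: $\frac{11194796014675}{456} \approx 2.455 \cdot 10^{10}$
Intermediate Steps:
$l{\left(S \right)} = 948$ ($l{\left(S \right)} = \left(-4\right) \left(-237\right) = 948$)
$T = \frac{1}{456} \approx 0.002193$
$s{\left(W \right)} = \frac{1}{456}$
$\left(s{\left(421 \right)} + 228851\right) \left(106327 + l{\left(k \right)}\right) = \left(\frac{1}{456} + 228851\right) \left(106327 + 948\right) = \frac{104356057}{456} \cdot 107275 = \frac{11194796014675}{456}$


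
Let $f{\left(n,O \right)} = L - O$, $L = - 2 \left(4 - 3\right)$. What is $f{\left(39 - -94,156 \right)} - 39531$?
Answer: $-39689$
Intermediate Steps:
$L = -2$ ($L = \left(-2\right) 1 = -2$)
$f{\left(n,O \right)} = -2 - O$
$f{\left(39 - -94,156 \right)} - 39531 = \left(-2 - 156\right) - 39531 = -158 - 39531 = -39689$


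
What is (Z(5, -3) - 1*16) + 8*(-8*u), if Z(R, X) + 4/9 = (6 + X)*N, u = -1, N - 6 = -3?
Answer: 509/9 ≈ 56.556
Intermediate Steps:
N = 3 (N = 6 - 3 = 3)
Z(R, X) = 158/9 + 3*X (Z(R, X) = -4/9 + (6 + X)*3 = -4/9 + (18 + 3*X) = 158/9 + 3*X)
(Z(5, -3) - 1*16) + 8*(-8*u) = ((158/9 + 3*(-3)) - 1*16) + 8*(-8*(-1)) = ((158/9 - 9) - 16) + 8*8 = (77/9 - 16) + 64 = -67/9 + 64 = 509/9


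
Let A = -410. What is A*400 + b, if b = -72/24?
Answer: -164003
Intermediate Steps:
b = -3 (b = -72*1/24 = -3)
A*400 + b = -410*400 - 3 = -164000 - 3 = -164003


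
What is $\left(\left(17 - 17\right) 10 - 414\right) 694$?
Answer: $-287316$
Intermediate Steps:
$\left(\left(17 - 17\right) 10 - 414\right) 694 = \left(0 \cdot 10 - 414\right) 694 = \left(0 - 414\right) 694 = \left(-414\right) 694 = -287316$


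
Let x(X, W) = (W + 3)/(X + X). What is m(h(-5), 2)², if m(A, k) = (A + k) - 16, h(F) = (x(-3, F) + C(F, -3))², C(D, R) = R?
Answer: 3844/81 ≈ 47.457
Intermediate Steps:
x(X, W) = (3 + W)/(2*X) (x(X, W) = (3 + W)/((2*X)) = (3 + W)*(1/(2*X)) = (3 + W)/(2*X))
h(F) = (-7/2 - F/6)² (h(F) = ((½)*(3 + F)/(-3) - 3)² = ((½)*(-⅓)*(3 + F) - 3)² = ((-½ - F/6) - 3)² = (-7/2 - F/6)²)
m(A, k) = -16 + A + k
m(h(-5), 2)² = (-16 + (21 - 5)²/36 + 2)² = (-16 + (1/36)*16² + 2)² = (-16 + (1/36)*256 + 2)² = (-16 + 64/9 + 2)² = (-62/9)² = 3844/81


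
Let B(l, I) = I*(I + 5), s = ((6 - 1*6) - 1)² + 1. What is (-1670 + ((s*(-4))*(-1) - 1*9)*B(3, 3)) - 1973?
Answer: -3667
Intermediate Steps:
s = 2 (s = ((6 - 6) - 1)² + 1 = (0 - 1)² + 1 = (-1)² + 1 = 1 + 1 = 2)
B(l, I) = I*(5 + I)
(-1670 + ((s*(-4))*(-1) - 1*9)*B(3, 3)) - 1973 = (-1670 + ((2*(-4))*(-1) - 1*9)*(3*(5 + 3))) - 1973 = (-1670 + (-8*(-1) - 9)*(3*8)) - 1973 = (-1670 + (8 - 9)*24) - 1973 = (-1670 - 1*24) - 1973 = (-1670 - 24) - 1973 = -1694 - 1973 = -3667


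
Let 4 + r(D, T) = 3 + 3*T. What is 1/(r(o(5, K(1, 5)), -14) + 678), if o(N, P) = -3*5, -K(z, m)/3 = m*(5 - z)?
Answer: 1/635 ≈ 0.0015748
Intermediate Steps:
K(z, m) = -3*m*(5 - z)
o(N, P) = -15
r(D, T) = -1 + 3*T (r(D, T) = -4 + (3 + 3*T) = -1 + 3*T)
1/(r(o(5, K(1, 5)), -14) + 678) = 1/((-1 + 3*(-14)) + 678) = 1/((-1 - 42) + 678) = 1/(-43 + 678) = 1/635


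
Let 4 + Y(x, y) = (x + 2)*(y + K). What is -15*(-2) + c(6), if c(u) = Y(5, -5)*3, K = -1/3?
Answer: -94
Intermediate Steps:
K = -1/3 (K = -1*1/3 = -1/3 ≈ -0.33333)
Y(x, y) = -4 + (2 + x)*(-1/3 + y) (Y(x, y) = -4 + (x + 2)*(y - 1/3) = -4 + (2 + x)*(-1/3 + y))
c(u) = -124 (c(u) = (-14/3 + 2*(-5) - 1/3*5 + 5*(-5))*3 = (-14/3 - 10 - 5/3 - 25)*3 = -124/3*3 = -124)
-15*(-2) + c(6) = -15*(-2) - 124 = 30 - 124 = -94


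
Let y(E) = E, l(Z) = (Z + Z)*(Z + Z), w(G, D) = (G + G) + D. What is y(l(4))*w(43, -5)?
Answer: 5184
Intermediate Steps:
w(G, D) = D + 2*G (w(G, D) = 2*G + D = D + 2*G)
l(Z) = 4*Z² (l(Z) = (2*Z)*(2*Z) = 4*Z²)
y(l(4))*w(43, -5) = (4*4²)*(-5 + 2*43) = (4*16)*(-5 + 86) = 64*81 = 5184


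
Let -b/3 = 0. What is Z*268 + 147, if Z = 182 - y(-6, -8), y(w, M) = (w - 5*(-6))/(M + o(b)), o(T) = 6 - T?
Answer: 52139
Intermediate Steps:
b = 0 (b = -3*0 = 0)
y(w, M) = (30 + w)/(6 + M) (y(w, M) = (w - 5*(-6))/(M + (6 - 1*0)) = (w + 30)/(M + (6 + 0)) = (30 + w)/(M + 6) = (30 + w)/(6 + M))
Z = 194 (Z = 182 - (30 - 6)/(6 - 8) = 182 - 24/(-2) = 182 - (-1)*24/2 = 182 - 1*(-12) = 182 + 12 = 194)
Z*268 + 147 = 194*268 + 147 = 51992 + 147 = 52139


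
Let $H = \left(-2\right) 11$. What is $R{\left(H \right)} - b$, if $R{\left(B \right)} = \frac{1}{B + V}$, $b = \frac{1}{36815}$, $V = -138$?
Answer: $- \frac{1479}{235616} \approx -0.0062772$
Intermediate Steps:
$H = -22$
$b = \frac{1}{36815} \approx 2.7163 \cdot 10^{-5}$
$R{\left(B \right)} = \frac{1}{-138 + B}$ ($R{\left(B \right)} = \frac{1}{B - 138} = \frac{1}{-138 + B}$)
$R{\left(H \right)} - b = \frac{1}{-138 - 22} - \frac{1}{36815} = \frac{1}{-160} - \frac{1}{36815} = - \frac{1}{160} - \frac{1}{36815} = - \frac{1479}{235616}$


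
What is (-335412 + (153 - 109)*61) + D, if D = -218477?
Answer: -551205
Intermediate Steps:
(-335412 + (153 - 109)*61) + D = (-335412 + (153 - 109)*61) - 218477 = (-335412 + 44*61) - 218477 = (-335412 + 2684) - 218477 = -332728 - 218477 = -551205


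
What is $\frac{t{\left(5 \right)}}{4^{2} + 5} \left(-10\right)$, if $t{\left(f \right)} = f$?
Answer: $- \frac{50}{21} \approx -2.381$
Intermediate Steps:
$\frac{t{\left(5 \right)}}{4^{2} + 5} \left(-10\right) = \frac{5}{4^{2} + 5} \left(-10\right) = \frac{5}{16 + 5} \left(-10\right) = \frac{5}{21} \left(-10\right) = - \frac{50}{21}$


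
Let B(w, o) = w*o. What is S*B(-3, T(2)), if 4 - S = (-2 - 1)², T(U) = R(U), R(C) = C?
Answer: 30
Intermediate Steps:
T(U) = U
B(w, o) = o*w
S = -5 (S = 4 - (-2 - 1)² = 4 - 1*(-3)² = 4 - 1*9 = 4 - 9 = -5)
S*B(-3, T(2)) = -10*(-3) = -5*(-6) = 30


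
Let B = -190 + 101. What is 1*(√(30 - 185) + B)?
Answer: -89 + I*√155 ≈ -89.0 + 12.45*I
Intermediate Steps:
B = -89
1*(√(30 - 185) + B) = 1*(√(30 - 185) - 89) = 1*(√(-155) - 89) = 1*(I*√155 - 89) = 1*(-89 + I*√155) = -89 + I*√155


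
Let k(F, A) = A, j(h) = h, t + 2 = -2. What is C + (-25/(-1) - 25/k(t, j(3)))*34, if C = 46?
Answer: 1838/3 ≈ 612.67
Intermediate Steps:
t = -4 (t = -2 - 2 = -4)
C + (-25/(-1) - 25/k(t, j(3)))*34 = 46 + (-25/(-1) - 25/3)*34 = 46 + (-25*(-1) - 25*⅓)*34 = 46 + (25 - 25/3)*34 = 46 + (50/3)*34 = 46 + 1700/3 = 1838/3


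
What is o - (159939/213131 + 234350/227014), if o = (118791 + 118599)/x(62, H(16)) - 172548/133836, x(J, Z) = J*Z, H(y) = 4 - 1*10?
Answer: -10726493907475299259/16728332792309662 ≈ -641.22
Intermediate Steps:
H(y) = -6 (H(y) = 4 - 10 = -6)
o = -442159943/691486 (o = (118791 + 118599)/((62*(-6))) - 172548/133836 = 237390/(-372) - 172548*1/133836 = 237390*(-1/372) - 14379/11153 = -39565/62 - 14379/11153 = -442159943/691486 ≈ -639.43)
o - (159939/213131 + 234350/227014) = -442159943/691486 - (159939/213131 + 234350/227014) = -442159943/691486 - (159939*(1/213131) + 234350*(1/227014)) = -442159943/691486 - (159939/213131 + 117175/113507) = -442159943/691486 - 1*43127820998/24191860417 = -442159943/691486 - 43127820998/24191860417 = -10726493907475299259/16728332792309662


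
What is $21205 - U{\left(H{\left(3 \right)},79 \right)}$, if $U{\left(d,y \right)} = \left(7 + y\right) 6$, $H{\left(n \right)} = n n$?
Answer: $20689$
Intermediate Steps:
$H{\left(n \right)} = n^{2}$
$U{\left(d,y \right)} = 42 + 6 y$
$21205 - U{\left(H{\left(3 \right)},79 \right)} = 21205 - \left(42 + 6 \cdot 79\right) = 21205 - \left(42 + 474\right) = 21205 - 516 = 20689$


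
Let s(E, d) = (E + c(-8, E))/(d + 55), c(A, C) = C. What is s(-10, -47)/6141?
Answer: -5/12282 ≈ -0.00040710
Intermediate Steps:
s(E, d) = 2*E/(55 + d) (s(E, d) = (E + E)/(d + 55) = (2*E)/(55 + d) = 2*E/(55 + d))
s(-10, -47)/6141 = (2*(-10)/(55 - 47))/6141 = (2*(-10)/8)*(1/6141) = (2*(-10)*(1/8))*(1/6141) = -5/2*1/6141 = -5/12282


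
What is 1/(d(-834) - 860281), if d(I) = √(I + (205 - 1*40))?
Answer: -860281/740083399630 - I*√669/740083399630 ≈ -1.1624e-6 - 3.4949e-11*I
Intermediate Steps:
d(I) = √(165 + I) (d(I) = √(I + (205 - 40)) = √(I + 165) = √(165 + I))
1/(d(-834) - 860281) = 1/(√(165 - 834) - 860281) = 1/(√(-669) - 860281) = 1/(I*√669 - 860281) = 1/(-860281 + I*√669)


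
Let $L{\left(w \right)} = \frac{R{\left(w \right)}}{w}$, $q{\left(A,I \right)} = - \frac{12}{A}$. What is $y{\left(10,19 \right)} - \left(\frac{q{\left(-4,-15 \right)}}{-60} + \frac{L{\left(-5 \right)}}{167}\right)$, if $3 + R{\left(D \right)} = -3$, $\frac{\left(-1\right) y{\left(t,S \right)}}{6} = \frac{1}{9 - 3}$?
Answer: $- \frac{3197}{3340} \approx -0.95719$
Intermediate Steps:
$y{\left(t,S \right)} = -1$ ($y{\left(t,S \right)} = - \frac{6}{9 - 3} = - \frac{6}{6} = \left(-6\right) \frac{1}{6} = -1$)
$R{\left(D \right)} = -6$ ($R{\left(D \right)} = -3 - 3 = -6$)
$L{\left(w \right)} = - \frac{6}{w}$
$y{\left(10,19 \right)} - \left(\frac{q{\left(-4,-15 \right)}}{-60} + \frac{L{\left(-5 \right)}}{167}\right) = -1 - \left(\frac{\left(-12\right) \frac{1}{-4}}{-60} + \frac{\left(-6\right) \frac{1}{-5}}{167}\right) = -1 - \left(\left(-12\right) \left(- \frac{1}{4}\right) \left(- \frac{1}{60}\right) + \left(-6\right) \left(- \frac{1}{5}\right) \frac{1}{167}\right) = -1 - \left(3 \left(- \frac{1}{60}\right) + \frac{6}{5} \cdot \frac{1}{167}\right) = -1 - \left(- \frac{1}{20} + \frac{6}{835}\right) = -1 - - \frac{143}{3340} = -1 + \frac{143}{3340} = - \frac{3197}{3340}$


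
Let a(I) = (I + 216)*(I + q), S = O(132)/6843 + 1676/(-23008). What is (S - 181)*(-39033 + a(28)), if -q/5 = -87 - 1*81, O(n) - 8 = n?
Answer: -1231148243752927/39360936 ≈ -3.1278e+7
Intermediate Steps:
O(n) = 8 + n
q = 840 (q = -5*(-87 - 1*81) = -5*(-87 - 81) = -5*(-168) = 840)
S = -2061937/39360936 (S = (8 + 132)/6843 + 1676/(-23008) = 140*(1/6843) + 1676*(-1/23008) = 140/6843 - 419/5752 = -2061937/39360936 ≈ -0.052385)
a(I) = (216 + I)*(840 + I) (a(I) = (I + 216)*(I + 840) = (216 + I)*(840 + I))
(S - 181)*(-39033 + a(28)) = (-2061937/39360936 - 181)*(-39033 + (181440 + 28² + 1056*28)) = -7126391353*(-39033 + (181440 + 784 + 29568))/39360936 = -7126391353*(-39033 + 211792)/39360936 = -7126391353/39360936*172759 = -1231148243752927/39360936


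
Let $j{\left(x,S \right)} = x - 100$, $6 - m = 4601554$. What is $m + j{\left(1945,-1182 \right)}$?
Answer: $-4599703$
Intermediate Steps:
$m = -4601548$ ($m = 6 - 4601554 = -4601548$)
$j{\left(x,S \right)} = -100 + x$
$m + j{\left(1945,-1182 \right)} = -4601548 + \left(-100 + 1945\right) = -4601548 + 1845 = -4599703$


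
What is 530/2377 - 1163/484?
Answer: -2507931/1150468 ≈ -2.1799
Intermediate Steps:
530/2377 - 1163/484 = -2507931/1150468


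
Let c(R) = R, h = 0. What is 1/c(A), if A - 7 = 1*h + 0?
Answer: 1/7 ≈ 0.14286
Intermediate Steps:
A = 7 (A = 7 + (1*0 + 0) = 7 + (0 + 0) = 7 + 0 = 7)
1/c(A) = 1/7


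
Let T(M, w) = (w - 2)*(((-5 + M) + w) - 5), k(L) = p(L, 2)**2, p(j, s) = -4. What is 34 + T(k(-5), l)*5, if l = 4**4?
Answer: 332774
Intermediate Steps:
k(L) = 16 (k(L) = (-4)**2 = 16)
l = 256
T(M, w) = (-2 + w)*(-10 + M + w) (T(M, w) = (-2 + w)*((-5 + M + w) - 5) = (-2 + w)*(-10 + M + w))
34 + T(k(-5), l)*5 = 34 + (20 + 256**2 - 12*256 - 2*16 + 16*256)*5 = 34 + (20 + 65536 - 3072 - 32 + 4096)*5 = 34 + 66548*5 = 34 + 332740 = 332774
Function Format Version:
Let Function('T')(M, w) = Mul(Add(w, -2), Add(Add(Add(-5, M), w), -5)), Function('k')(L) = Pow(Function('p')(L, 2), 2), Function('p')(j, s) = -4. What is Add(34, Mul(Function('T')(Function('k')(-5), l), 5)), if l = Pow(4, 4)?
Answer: 332774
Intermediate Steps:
Function('k')(L) = 16 (Function('k')(L) = Pow(-4, 2) = 16)
l = 256
Function('T')(M, w) = Mul(Add(-2, w), Add(-10, M, w)) (Function('T')(M, w) = Mul(Add(-2, w), Add(Add(-5, M, w), -5)) = Mul(Add(-2, w), Add(-10, M, w)))
Add(34, Mul(Function('T')(Function('k')(-5), l), 5)) = Add(34, Mul(Add(20, Pow(256, 2), Mul(-12, 256), Mul(-2, 16), Mul(16, 256)), 5)) = Add(34, Mul(Add(20, 65536, -3072, -32, 4096), 5)) = Add(34, Mul(66548, 5)) = Add(34, 332740) = 332774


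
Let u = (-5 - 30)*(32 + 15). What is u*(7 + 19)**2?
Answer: -1112020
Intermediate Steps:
u = -1645 (u = -35*47 = -1645)
u*(7 + 19)**2 = -1645*(7 + 19)**2 = -1645*26**2 = -1645*676 = -1112020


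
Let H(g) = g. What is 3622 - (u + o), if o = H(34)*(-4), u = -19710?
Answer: 23468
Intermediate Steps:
o = -136 (o = 34*(-4) = -136)
3622 - (u + o) = 3622 - (-19710 - 136) = 3622 - 1*(-19846) = 3622 + 19846 = 23468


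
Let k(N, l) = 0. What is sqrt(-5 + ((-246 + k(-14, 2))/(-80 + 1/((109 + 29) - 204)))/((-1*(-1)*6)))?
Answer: I*sqrt(125154419)/5281 ≈ 2.1184*I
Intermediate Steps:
sqrt(-5 + ((-246 + k(-14, 2))/(-80 + 1/((109 + 29) - 204)))/((-1*(-1)*6))) = sqrt(-5 + ((-246 + 0)/(-80 + 1/((109 + 29) - 204)))/((-1*(-1)*6))) = sqrt(-5 + (-246/(-80 + 1/(138 - 204)))/((1*6))) = sqrt(-5 - 246/(-80 + 1/(-66))/6) = sqrt(-5 - 246/(-80 - 1/66)*(1/6)) = sqrt(-5 - 246/(-5281/66)*(1/6)) = sqrt(-5 - 246*(-66/5281)*(1/6)) = sqrt(-5 + (16236/5281)*(1/6)) = sqrt(-5 + 2706/5281) = sqrt(-23699/5281) = I*sqrt(125154419)/5281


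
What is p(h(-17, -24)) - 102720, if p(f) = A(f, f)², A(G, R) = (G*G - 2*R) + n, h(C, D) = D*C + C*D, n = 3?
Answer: 441197404809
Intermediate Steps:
h(C, D) = 2*C*D (h(C, D) = C*D + C*D = 2*C*D)
A(G, R) = 3 + G² - 2*R (A(G, R) = (G*G - 2*R) + 3 = (G² - 2*R) + 3 = 3 + G² - 2*R)
p(f) = (3 + f² - 2*f)²
p(h(-17, -24)) - 102720 = (3 + (2*(-17)*(-24))² - 4*(-17)*(-24))² - 102720 = (3 + 816² - 2*816)² - 102720 = (3 + 665856 - 1632)² - 102720 = 664227² - 102720 = 441197507529 - 102720 = 441197404809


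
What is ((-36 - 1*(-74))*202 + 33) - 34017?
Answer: -26308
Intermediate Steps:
((-36 - 1*(-74))*202 + 33) - 34017 = ((-36 + 74)*202 + 33) - 34017 = (38*202 + 33) - 34017 = (7676 + 33) - 34017 = 7709 - 34017 = -26308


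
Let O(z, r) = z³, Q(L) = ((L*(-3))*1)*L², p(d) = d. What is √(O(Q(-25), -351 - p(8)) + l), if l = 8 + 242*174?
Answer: √102996826213991 ≈ 1.0149e+7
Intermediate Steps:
Q(L) = -3*L³ (Q(L) = (-3*L*1)*L² = (-3*L)*L² = -3*L³)
l = 42116 (l = 8 + 42108 = 42116)
√(O(Q(-25), -351 - p(8)) + l) = √((-3*(-25)³)³ + 42116) = √((-3*(-15625))³ + 42116) = √(46875³ + 42116) = √(102996826171875 + 42116) = √102996826213991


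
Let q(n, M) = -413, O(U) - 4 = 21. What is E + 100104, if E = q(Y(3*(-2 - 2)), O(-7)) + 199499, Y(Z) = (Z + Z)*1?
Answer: 299190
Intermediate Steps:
Y(Z) = 2*Z (Y(Z) = (2*Z)*1 = 2*Z)
O(U) = 25 (O(U) = 4 + 21 = 25)
E = 199086 (E = -413 + 199499 = 199086)
E + 100104 = 199086 + 100104 = 299190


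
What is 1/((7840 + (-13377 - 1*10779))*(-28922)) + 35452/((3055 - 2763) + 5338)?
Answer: 8364746108367/1328374155880 ≈ 6.2970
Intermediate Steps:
1/((7840 + (-13377 - 1*10779))*(-28922)) + 35452/((3055 - 2763) + 5338) = -1/28922/(7840 + (-13377 - 10779)) + 35452/(292 + 5338) = -1/28922/(7840 - 24156) + 35452/5630 = -1/28922/(-16316) + 35452*(1/5630) = -1/16316*(-1/28922) + 17726/2815 = 1/471891352 + 17726/2815 = 8364746108367/1328374155880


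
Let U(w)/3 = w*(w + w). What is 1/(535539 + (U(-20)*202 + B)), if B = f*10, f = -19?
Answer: 1/1020149 ≈ 9.8025e-7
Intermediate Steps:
U(w) = 6*w**2 (U(w) = 3*(w*(w + w)) = 3*(w*(2*w)) = 3*(2*w**2) = 6*w**2)
B = -190 (B = -19*10 = -190)
1/(535539 + (U(-20)*202 + B)) = 1/(535539 + ((6*(-20)**2)*202 - 190)) = 1/(535539 + ((6*400)*202 - 190)) = 1/(535539 + (2400*202 - 190)) = 1/(535539 + (484800 - 190)) = 1/(535539 + 484610) = 1/1020149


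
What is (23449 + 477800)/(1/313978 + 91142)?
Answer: 52460386174/9538860959 ≈ 5.4996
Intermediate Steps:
(23449 + 477800)/(1/313978 + 91142) = 501249/(1/313978 + 91142) = 501249/(28616582877/313978) = 501249*(313978/28616582877) = 52460386174/9538860959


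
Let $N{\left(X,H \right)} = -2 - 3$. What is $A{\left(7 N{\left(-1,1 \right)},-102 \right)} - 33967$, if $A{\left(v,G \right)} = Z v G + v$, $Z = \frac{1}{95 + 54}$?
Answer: $- \frac{5062728}{149} \approx -33978.0$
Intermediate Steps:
$Z = \frac{1}{149} \approx 0.0067114$
$N{\left(X,H \right)} = -5$ ($N{\left(X,H \right)} = -2 - 3 = -5$)
$A{\left(v,G \right)} = v + \frac{G v}{149}$ ($A{\left(v,G \right)} = \frac{v}{149} G + v = \frac{G v}{149} + v = v + \frac{G v}{149}$)
$A{\left(7 N{\left(-1,1 \right)},-102 \right)} - 33967 = \frac{7 \left(-5\right) \left(149 - 102\right)}{149} - 33967 = \frac{1}{149} \left(-35\right) 47 - 33967 = - \frac{1645}{149} - 33967 = - \frac{5062728}{149}$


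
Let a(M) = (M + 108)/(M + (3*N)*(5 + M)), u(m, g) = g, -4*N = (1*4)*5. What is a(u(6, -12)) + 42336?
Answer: 1312448/31 ≈ 42337.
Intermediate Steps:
N = -5 (N = -1*4*5/4 = -5 ≈ -5.0000)
a(M) = (108 + M)/(-75 - 14*M) (a(M) = (M + 108)/(M + (3*(-5))*(5 + M)) = (108 + M)/(M - 15*(5 + M)) = (108 + M)/(M + (-75 - 15*M)) = (108 + M)/(-75 - 14*M))
a(u(6, -12)) + 42336 = (108 - 12)/(-75 - 14*(-12)) + 42336 = 96/(-75 + 168) + 42336 = 96/93 + 42336 = (1/93)*96 + 42336 = 32/31 + 42336 = 1312448/31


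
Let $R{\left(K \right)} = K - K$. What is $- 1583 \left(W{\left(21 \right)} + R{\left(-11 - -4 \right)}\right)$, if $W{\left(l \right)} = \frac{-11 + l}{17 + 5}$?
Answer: $- \frac{7915}{11} \approx -719.54$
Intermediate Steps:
$W{\left(l \right)} = - \frac{1}{2} + \frac{l}{22}$ ($W{\left(l \right)} = \frac{-11 + l}{22} = \left(-11 + l\right) \frac{1}{22} = - \frac{1}{2} + \frac{l}{22}$)
$R{\left(K \right)} = 0$
$- 1583 \left(W{\left(21 \right)} + R{\left(-11 - -4 \right)}\right) = - 1583 \left(\left(- \frac{1}{2} + \frac{1}{22} \cdot 21\right) + 0\right) = - 1583 \left(\left(- \frac{1}{2} + \frac{21}{22}\right) + 0\right) = - 1583 \left(\frac{5}{11} + 0\right) = \left(-1583\right) \frac{5}{11} = - \frac{7915}{11}$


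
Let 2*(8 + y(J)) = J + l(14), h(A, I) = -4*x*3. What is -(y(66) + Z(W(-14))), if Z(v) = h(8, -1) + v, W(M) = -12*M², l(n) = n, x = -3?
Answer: 2284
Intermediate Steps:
h(A, I) = 36 (h(A, I) = -4*(-3)*3 = 12*3 = 36)
y(J) = -1 + J/2 (y(J) = -8 + (J + 14)/2 = -8 + (14 + J)/2 = -8 + (7 + J/2) = -1 + J/2)
Z(v) = 36 + v
-(y(66) + Z(W(-14))) = -((-1 + (½)*66) + (36 - 12*(-14)²)) = -((-1 + 33) + (36 - 12*196)) = -(32 + (36 - 2352)) = -(32 - 2316) = -1*(-2284) = 2284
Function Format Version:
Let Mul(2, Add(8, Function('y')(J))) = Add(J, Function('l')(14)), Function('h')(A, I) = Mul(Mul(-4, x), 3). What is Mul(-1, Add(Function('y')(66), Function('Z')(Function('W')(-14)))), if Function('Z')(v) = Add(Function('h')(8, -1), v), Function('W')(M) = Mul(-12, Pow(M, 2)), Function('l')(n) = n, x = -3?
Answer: 2284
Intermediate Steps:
Function('h')(A, I) = 36 (Function('h')(A, I) = Mul(Mul(-4, -3), 3) = Mul(12, 3) = 36)
Function('y')(J) = Add(-1, Mul(Rational(1, 2), J)) (Function('y')(J) = Add(-8, Mul(Rational(1, 2), Add(J, 14))) = Add(-8, Mul(Rational(1, 2), Add(14, J))) = Add(-8, Add(7, Mul(Rational(1, 2), J))) = Add(-1, Mul(Rational(1, 2), J)))
Function('Z')(v) = Add(36, v)
Mul(-1, Add(Function('y')(66), Function('Z')(Function('W')(-14)))) = Mul(-1, Add(Add(-1, Mul(Rational(1, 2), 66)), Add(36, Mul(-12, Pow(-14, 2))))) = Mul(-1, Add(Add(-1, 33), Add(36, Mul(-12, 196)))) = Mul(-1, Add(32, Add(36, -2352))) = Mul(-1, Add(32, -2316)) = Mul(-1, -2284) = 2284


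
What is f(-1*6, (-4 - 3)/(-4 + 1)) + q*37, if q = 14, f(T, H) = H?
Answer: 1561/3 ≈ 520.33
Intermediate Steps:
f(-1*6, (-4 - 3)/(-4 + 1)) + q*37 = (-4 - 3)/(-4 + 1) + 14*37 = -7/(-3) + 518 = -7*(-⅓) + 518 = 7/3 + 518 = 1561/3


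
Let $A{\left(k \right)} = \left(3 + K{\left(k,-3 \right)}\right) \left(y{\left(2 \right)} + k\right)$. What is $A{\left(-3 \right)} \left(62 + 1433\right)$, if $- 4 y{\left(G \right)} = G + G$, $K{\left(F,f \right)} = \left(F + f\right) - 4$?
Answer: $41860$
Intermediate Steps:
$K{\left(F,f \right)} = -4 + F + f$
$y{\left(G \right)} = - \frac{G}{2}$ ($y{\left(G \right)} = - \frac{G + G}{4} = - \frac{2 G}{4} = - \frac{G}{2}$)
$A{\left(k \right)} = \left(-1 + k\right) \left(-4 + k\right)$ ($A{\left(k \right)} = \left(3 - \left(7 - k\right)\right) \left(\left(- \frac{1}{2}\right) 2 + k\right) = \left(3 + \left(-7 + k\right)\right) \left(-1 + k\right) = \left(-4 + k\right) \left(-1 + k\right) = \left(-1 + k\right) \left(-4 + k\right)$)
$A{\left(-3 \right)} \left(62 + 1433\right) = \left(4 + \left(-3\right)^{2} - -15\right) \left(62 + 1433\right) = \left(4 + 9 + 15\right) 1495 = 28 \cdot 1495 = 41860$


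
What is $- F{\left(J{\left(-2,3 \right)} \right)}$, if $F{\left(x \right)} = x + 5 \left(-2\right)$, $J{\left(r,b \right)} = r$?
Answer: $12$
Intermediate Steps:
$F{\left(x \right)} = -10 + x$ ($F{\left(x \right)} = x - 10 = -10 + x$)
$- F{\left(J{\left(-2,3 \right)} \right)} = - (-10 - 2) = \left(-1\right) \left(-12\right) = 12$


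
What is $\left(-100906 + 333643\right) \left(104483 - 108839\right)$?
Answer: $-1013802372$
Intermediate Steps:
$\left(-100906 + 333643\right) \left(104483 - 108839\right) = 232737 \left(-4356\right) = -1013802372$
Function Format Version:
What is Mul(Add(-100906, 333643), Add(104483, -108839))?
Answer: -1013802372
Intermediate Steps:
Mul(Add(-100906, 333643), Add(104483, -108839)) = Mul(232737, -4356) = -1013802372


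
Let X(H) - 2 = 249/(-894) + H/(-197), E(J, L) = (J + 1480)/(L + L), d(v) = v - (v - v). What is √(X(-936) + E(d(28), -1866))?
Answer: 5*√728252479656294/54772698 ≈ 2.4635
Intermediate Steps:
d(v) = v (d(v) = v - 1*0 = v + 0 = v)
E(J, L) = (1480 + J)/(2*L) (E(J, L) = (1480 + J)/((2*L)) = (1480 + J)*(1/(2*L)) = (1480 + J)/(2*L))
X(H) = 513/298 - H/197 (X(H) = 2 + (249/(-894) + H/(-197)) = 2 + (249*(-1/894) + H*(-1/197)) = 2 + (-83/298 - H/197) = 513/298 - H/197)
√(X(-936) + E(d(28), -1866)) = √((513/298 - 1/197*(-936)) + (½)*(1480 + 28)/(-1866)) = √((513/298 + 936/197) + (½)*(-1/1866)*1508) = √(379989/58706 - 377/933) = √(332397575/54772698) = 5*√728252479656294/54772698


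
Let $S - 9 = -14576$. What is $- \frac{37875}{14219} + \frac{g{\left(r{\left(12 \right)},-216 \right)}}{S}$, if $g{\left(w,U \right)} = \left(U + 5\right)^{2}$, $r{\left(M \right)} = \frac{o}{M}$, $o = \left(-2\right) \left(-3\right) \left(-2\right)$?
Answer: $- \frac{1184769224}{207128173} \approx -5.72$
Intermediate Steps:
$S = -14567$ ($S = 9 - 14576 = -14567$)
$o = -12$ ($o = 6 \left(-2\right) = -12$)
$r{\left(M \right)} = - \frac{12}{M}$
$g{\left(w,U \right)} = \left(5 + U\right)^{2}$
$- \frac{37875}{14219} + \frac{g{\left(r{\left(12 \right)},-216 \right)}}{S} = - \frac{37875}{14219} + \frac{\left(5 - 216\right)^{2}}{-14567} = \left(-37875\right) \frac{1}{14219} + \left(-211\right)^{2} \left(- \frac{1}{14567}\right) = - \frac{37875}{14219} + 44521 \left(- \frac{1}{14567}\right) = - \frac{37875}{14219} - \frac{44521}{14567} = - \frac{1184769224}{207128173}$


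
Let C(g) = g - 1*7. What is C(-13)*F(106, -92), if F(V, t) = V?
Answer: -2120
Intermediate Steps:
C(g) = -7 + g (C(g) = g - 7 = -7 + g)
C(-13)*F(106, -92) = (-7 - 13)*106 = -20*106 = -2120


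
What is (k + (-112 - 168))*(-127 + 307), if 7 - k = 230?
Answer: -90540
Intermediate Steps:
k = -223 (k = 7 - 1*230 = 7 - 230 = -223)
(k + (-112 - 168))*(-127 + 307) = (-223 + (-112 - 168))*(-127 + 307) = (-223 - 280)*180 = -503*180 = -90540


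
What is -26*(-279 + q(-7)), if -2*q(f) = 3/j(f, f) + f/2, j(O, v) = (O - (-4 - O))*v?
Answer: 252317/35 ≈ 7209.1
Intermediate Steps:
j(O, v) = v*(4 + 2*O) (j(O, v) = (O + (4 + O))*v = (4 + 2*O)*v = v*(4 + 2*O))
q(f) = -f/4 - 3/(4*f*(2 + f)) (q(f) = -(3/((2*f*(2 + f))) + f/2)/2 = -(3*(1/(2*f*(2 + f))) + f*(½))/2 = -(3/(2*f*(2 + f)) + f/2)/2 = -(f/2 + 3/(2*f*(2 + f)))/2 = -f/4 - 3/(4*f*(2 + f)))
-26*(-279 + q(-7)) = -26*(-279 + (¼)*(-3 + (-7)²*(-2 - 1*(-7)))/(-7*(2 - 7))) = -26*(-279 + (¼)*(-⅐)*(-3 + 49*(-2 + 7))/(-5)) = -26*(-279 + (¼)*(-⅐)*(-⅕)*(-3 + 49*5)) = -26*(-279 + (¼)*(-⅐)*(-⅕)*(-3 + 245)) = -26*(-279 + (¼)*(-⅐)*(-⅕)*242) = -26*(-279 + 121/70) = -26*(-19409/70) = 252317/35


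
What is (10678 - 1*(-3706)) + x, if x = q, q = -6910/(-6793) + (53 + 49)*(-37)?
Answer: 72080640/6793 ≈ 10611.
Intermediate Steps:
q = -25629872/6793 (q = -6910*(-1/6793) + 102*(-37) = 6910/6793 - 3774 = -25629872/6793 ≈ -3773.0)
x = -25629872/6793 ≈ -3773.0
(10678 - 1*(-3706)) + x = (10678 - 1*(-3706)) - 25629872/6793 = (10678 + 3706) - 25629872/6793 = 14384 - 25629872/6793 = 72080640/6793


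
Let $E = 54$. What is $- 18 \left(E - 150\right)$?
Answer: $1728$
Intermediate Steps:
$- 18 \left(E - 150\right) = - 18 \left(54 - 150\right) = - 18 \left(-96\right) = \left(-1\right) \left(-1728\right) = 1728$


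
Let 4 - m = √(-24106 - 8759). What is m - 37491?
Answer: -37487 - I*√32865 ≈ -37487.0 - 181.29*I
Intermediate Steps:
m = 4 - I*√32865 (m = 4 - √(-24106 - 8759) = 4 - √(-32865) = 4 - I*√32865 ≈ 4.0 - 181.29*I)
m - 37491 = (4 - I*√32865) - 37491 = -37487 - I*√32865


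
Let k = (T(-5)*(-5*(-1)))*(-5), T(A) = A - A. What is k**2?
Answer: 0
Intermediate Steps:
T(A) = 0
k = 0 (k = (0*(-5*(-1)))*(-5) = (0*5)*(-5) = 0*(-5) = 0)
k**2 = 0**2 = 0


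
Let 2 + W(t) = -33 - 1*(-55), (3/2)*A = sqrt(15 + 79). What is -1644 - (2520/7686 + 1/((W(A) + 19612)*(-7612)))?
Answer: -14989307790275/9115765824 ≈ -1644.3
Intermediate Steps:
A = 2*sqrt(94)/3 (A = 2*sqrt(15 + 79)/3 = 2*sqrt(94)/3 ≈ 6.4636)
W(t) = 20 (W(t) = -2 + (-33 - 1*(-55)) = -2 + (-33 + 55) = -2 + 22 = 20)
-1644 - (2520/7686 + 1/((W(A) + 19612)*(-7612))) = -1644 - (2520/7686 + 1/((20 + 19612)*(-7612))) = -1644 - (2520*(1/7686) - 1/7612/19632) = -1644 - (20/61 + (1/19632)*(-1/7612)) = -1644 - (20/61 - 1/149438784) = -1644 - 1*2988775619/9115765824 = -1644 - 2988775619/9115765824 = -14989307790275/9115765824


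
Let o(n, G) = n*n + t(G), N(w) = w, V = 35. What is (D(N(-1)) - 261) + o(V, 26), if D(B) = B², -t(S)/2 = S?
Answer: 913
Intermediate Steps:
t(S) = -2*S
o(n, G) = n² - 2*G (o(n, G) = n*n - 2*G = n² - 2*G)
(D(N(-1)) - 261) + o(V, 26) = ((-1)² - 261) + (35² - 2*26) = (1 - 261) + (1225 - 52) = -260 + 1173 = 913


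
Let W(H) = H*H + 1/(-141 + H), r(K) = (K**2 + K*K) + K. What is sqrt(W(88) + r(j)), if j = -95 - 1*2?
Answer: 2*sqrt(18585033)/53 ≈ 162.68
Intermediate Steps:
j = -97 (j = -95 - 2 = -97)
r(K) = K + 2*K**2 (r(K) = (K**2 + K**2) + K = 2*K**2 + K = K + 2*K**2)
W(H) = H**2 + 1/(-141 + H)
sqrt(W(88) + r(j)) = sqrt((1 + 88**3 - 141*88**2)/(-141 + 88) - 97*(1 + 2*(-97))) = sqrt((1 + 681472 - 141*7744)/(-53) - 97*(1 - 194)) = sqrt(-(1 + 681472 - 1091904)/53 - 97*(-193)) = sqrt(-1/53*(-410431) + 18721) = sqrt(410431/53 + 18721) = sqrt(1402644/53) = 2*sqrt(18585033)/53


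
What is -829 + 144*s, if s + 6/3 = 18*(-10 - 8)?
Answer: -47773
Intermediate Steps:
s = -326 (s = -2 + 18*(-10 - 8) = -2 + 18*(-18) = -2 - 324 = -326)
-829 + 144*s = -829 + 144*(-326) = -829 - 46944 = -47773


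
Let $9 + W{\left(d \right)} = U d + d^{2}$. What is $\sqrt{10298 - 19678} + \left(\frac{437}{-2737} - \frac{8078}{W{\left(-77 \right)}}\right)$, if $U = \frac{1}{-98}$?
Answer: $- \frac{15032877}{9864029} + 2 i \sqrt{2345} \approx -1.524 + 96.85 i$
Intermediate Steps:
$U = - \frac{1}{98} \approx -0.010204$
$W{\left(d \right)} = -9 + d^{2} - \frac{d}{98}$ ($W{\left(d \right)} = -9 + \left(- \frac{d}{98} + d^{2}\right) = -9 + \left(d^{2} - \frac{d}{98}\right) = -9 + d^{2} - \frac{d}{98}$)
$\sqrt{10298 - 19678} + \left(\frac{437}{-2737} - \frac{8078}{W{\left(-77 \right)}}\right) = \sqrt{10298 - 19678} + \left(\frac{437}{-2737} - \frac{8078}{-9 + \left(-77\right)^{2} - - \frac{11}{14}}\right) = \sqrt{-9380} + \left(437 \left(- \frac{1}{2737}\right) - \frac{8078}{-9 + 5929 + \frac{11}{14}}\right) = 2 i \sqrt{2345} - \left(\frac{19}{119} + \frac{8078}{\frac{82891}{14}}\right) = 2 i \sqrt{2345} - \frac{15032877}{9864029} = - \frac{15032877}{9864029} + 2 i \sqrt{2345}$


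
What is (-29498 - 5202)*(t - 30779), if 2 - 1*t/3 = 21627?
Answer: 3319193800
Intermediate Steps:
t = -64875 (t = 6 - 3*21627 = 6 - 64881 = -64875)
(-29498 - 5202)*(t - 30779) = (-29498 - 5202)*(-64875 - 30779) = -34700*(-95654) = 3319193800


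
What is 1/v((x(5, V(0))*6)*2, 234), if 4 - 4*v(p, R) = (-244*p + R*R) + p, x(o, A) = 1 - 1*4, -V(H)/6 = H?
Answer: -1/15875 ≈ -6.2992e-5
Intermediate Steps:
V(H) = -6*H
x(o, A) = -3 (x(o, A) = 1 - 4 = -3)
v(p, R) = 1 - R**2/4 + 243*p/4 (v(p, R) = 1 - ((-244*p + R*R) + p)/4 = 1 - ((-244*p + R**2) + p)/4 = 1 - ((R**2 - 244*p) + p)/4 = 1 - (R**2 - 243*p)/4 = 1 + (-R**2/4 + 243*p/4) = 1 - R**2/4 + 243*p/4)
1/v((x(5, V(0))*6)*2, 234) = 1/(1 - 1/4*234**2 + 243*(-3*6*2)/4) = 1/(1 - 1/4*54756 + 243*(-18*2)/4) = 1/(1 - 13689 + (243/4)*(-36)) = 1/(1 - 13689 - 2187) = 1/(-15875) = -1/15875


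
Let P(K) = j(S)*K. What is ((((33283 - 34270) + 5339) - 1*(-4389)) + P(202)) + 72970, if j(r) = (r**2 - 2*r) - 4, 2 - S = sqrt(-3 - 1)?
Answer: 80095 - 808*I ≈ 80095.0 - 808.0*I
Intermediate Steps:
S = 2 - 2*I (S = 2 - sqrt(-3 - 1) = 2 - sqrt(-4) = 2 - 2*I ≈ 2.0 - 2.0*I)
j(r) = -4 + r**2 - 2*r
P(K) = K*(-8 + (2 - 2*I)**2 + 4*I) (P(K) = (-4 + (2 - 2*I)**2 - 2*(2 - 2*I))*K = (-4 + (2 - 2*I)**2 + (-4 + 4*I))*K = (-8 + (2 - 2*I)**2 + 4*I)*K = K*(-8 + (2 - 2*I)**2 + 4*I))
((((33283 - 34270) + 5339) - 1*(-4389)) + P(202)) + 72970 = ((((33283 - 34270) + 5339) - 1*(-4389)) + 4*202*(-2 - I)) + 72970 = (((-987 + 5339) + 4389) + (-1616 - 808*I)) + 72970 = ((4352 + 4389) + (-1616 - 808*I)) + 72970 = (8741 + (-1616 - 808*I)) + 72970 = (7125 - 808*I) + 72970 = 80095 - 808*I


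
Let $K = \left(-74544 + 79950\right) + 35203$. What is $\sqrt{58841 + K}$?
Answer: $15 \sqrt{442} \approx 315.36$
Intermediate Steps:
$K = 40609$ ($K = 5406 + 35203 = 40609$)
$\sqrt{58841 + K} = \sqrt{58841 + 40609} = \sqrt{99450} = 15 \sqrt{442}$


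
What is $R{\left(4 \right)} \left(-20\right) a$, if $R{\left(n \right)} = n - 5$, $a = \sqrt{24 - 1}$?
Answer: $20 \sqrt{23} \approx 95.917$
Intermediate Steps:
$a = \sqrt{23} \approx 4.7958$
$R{\left(n \right)} = -5 + n$ ($R{\left(n \right)} = n - 5 = -5 + n$)
$R{\left(4 \right)} \left(-20\right) a = \left(-5 + 4\right) \left(-20\right) \sqrt{23} = \left(-1\right) \left(-20\right) \sqrt{23} = 20 \sqrt{23}$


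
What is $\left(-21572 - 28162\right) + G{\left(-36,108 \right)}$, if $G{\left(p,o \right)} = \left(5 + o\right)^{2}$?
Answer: $-36965$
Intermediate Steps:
$\left(-21572 - 28162\right) + G{\left(-36,108 \right)} = \left(-21572 - 28162\right) + \left(5 + 108\right)^{2} = -49734 + 113^{2} = -49734 + 12769 = -36965$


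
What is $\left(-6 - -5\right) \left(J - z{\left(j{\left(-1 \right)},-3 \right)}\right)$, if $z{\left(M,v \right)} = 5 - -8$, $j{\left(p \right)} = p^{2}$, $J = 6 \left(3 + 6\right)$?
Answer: $-41$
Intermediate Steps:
$J = 54$ ($J = 6 \cdot 9 = 54$)
$z{\left(M,v \right)} = 13$ ($z{\left(M,v \right)} = 5 + 8 = 13$)
$\left(-6 - -5\right) \left(J - z{\left(j{\left(-1 \right)},-3 \right)}\right) = \left(-6 - -5\right) \left(54 - 13\right) = \left(-6 + 5\right) \left(54 - 13\right) = \left(-1\right) 41 = -41$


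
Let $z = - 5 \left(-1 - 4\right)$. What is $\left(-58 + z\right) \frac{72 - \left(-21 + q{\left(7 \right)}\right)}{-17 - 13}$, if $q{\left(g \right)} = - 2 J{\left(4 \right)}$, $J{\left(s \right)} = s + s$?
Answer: $\frac{1199}{10} \approx 119.9$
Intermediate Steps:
$J{\left(s \right)} = 2 s$
$z = 25$ ($z = \left(-5\right) \left(-5\right) = 25$)
$q{\left(g \right)} = -16$ ($q{\left(g \right)} = - 2 \cdot 2 \cdot 4 = \left(-2\right) 8 = -16$)
$\left(-58 + z\right) \frac{72 - \left(-21 + q{\left(7 \right)}\right)}{-17 - 13} = \left(-58 + 25\right) \frac{72 + \left(21 - -16\right)}{-17 - 13} = - 33 \frac{72 + \left(21 + 16\right)}{-30} = - 33 \left(72 + 37\right) \left(- \frac{1}{30}\right) = - 33 \cdot 109 \left(- \frac{1}{30}\right) = \left(-33\right) \left(- \frac{109}{30}\right) = \frac{1199}{10}$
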